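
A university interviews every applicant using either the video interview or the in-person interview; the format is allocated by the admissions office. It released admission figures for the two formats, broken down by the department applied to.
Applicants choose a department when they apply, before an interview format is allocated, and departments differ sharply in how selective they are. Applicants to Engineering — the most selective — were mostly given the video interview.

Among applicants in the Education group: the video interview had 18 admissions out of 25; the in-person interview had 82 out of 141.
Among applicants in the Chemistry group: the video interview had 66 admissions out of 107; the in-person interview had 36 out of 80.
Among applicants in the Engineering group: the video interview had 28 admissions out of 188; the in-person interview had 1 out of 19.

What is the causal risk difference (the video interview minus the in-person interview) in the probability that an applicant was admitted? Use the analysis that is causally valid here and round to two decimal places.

Here department is a common cause — it drives both which interview format a case falls under and the outcome. The crude comparison mixes populations; the stratum-specific rates are the causally relevant ones.
Adjusting over the population distribution of department: 0.296·(0.720−0.582) + 0.334·(0.617−0.450) + 0.370·(0.149−0.053) = +0.132.

+0.13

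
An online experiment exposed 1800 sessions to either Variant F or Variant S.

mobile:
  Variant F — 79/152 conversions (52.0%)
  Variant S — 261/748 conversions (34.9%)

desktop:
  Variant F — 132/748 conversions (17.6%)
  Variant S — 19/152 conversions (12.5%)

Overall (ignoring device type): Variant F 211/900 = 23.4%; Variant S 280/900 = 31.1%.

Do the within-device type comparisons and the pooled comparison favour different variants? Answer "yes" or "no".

Within each device type level (mobile 52.0% vs 34.9%; desktop 17.6% vs 12.5%), Variant F has the higher rate every time. Pooled: 23.4% vs 31.1% — Variant S has the higher rate overall. The two comparisons disagree.

yes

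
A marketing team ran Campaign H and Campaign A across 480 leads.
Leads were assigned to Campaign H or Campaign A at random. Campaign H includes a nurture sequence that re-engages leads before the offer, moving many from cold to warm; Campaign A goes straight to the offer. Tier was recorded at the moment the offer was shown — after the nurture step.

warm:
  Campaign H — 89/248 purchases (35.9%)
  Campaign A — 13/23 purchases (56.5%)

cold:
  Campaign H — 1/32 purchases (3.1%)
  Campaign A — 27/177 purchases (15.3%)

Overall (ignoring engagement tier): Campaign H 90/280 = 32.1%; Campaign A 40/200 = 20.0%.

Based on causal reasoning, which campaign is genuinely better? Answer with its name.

Campaign H

The engagement tier-specific comparison favours Campaign A throughout, but the pooled figures favour Campaign H. The question is whether to condition on engagement tier.
Engagement tier lies on the pathway campaign → engagement tier → outcome, so adjusting for it blocks the indirect effect. For the total causal effect of campaign, use the unadjusted pooled rates.
Pooled: Campaign H 32.1% vs Campaign A 20.0%; Campaign H is higher overall.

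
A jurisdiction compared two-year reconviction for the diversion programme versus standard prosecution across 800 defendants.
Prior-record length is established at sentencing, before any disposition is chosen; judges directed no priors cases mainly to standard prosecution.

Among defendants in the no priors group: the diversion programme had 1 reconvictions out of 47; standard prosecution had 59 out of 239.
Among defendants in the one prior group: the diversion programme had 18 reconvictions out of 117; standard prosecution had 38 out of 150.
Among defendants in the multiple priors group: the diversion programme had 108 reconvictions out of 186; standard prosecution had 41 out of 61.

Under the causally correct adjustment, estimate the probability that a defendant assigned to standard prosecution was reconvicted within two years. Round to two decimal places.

0.38

The prior-record length-specific comparison favours the diversion programme throughout, but the pooled figures favour standard prosecution. The question is whether to condition on prior-record length.
Nothing the disposition does changes prior-record length; the imbalance is an allocation artefact. With prior-record length also predicting the outcome, the pooled figure is confounded, and the within-stratum comparison is the causal one.
Standardising standard prosecution to the population prior-record length mix: 0.357·59/239 + 0.334·38/150 + 0.309·41/61 = 0.380.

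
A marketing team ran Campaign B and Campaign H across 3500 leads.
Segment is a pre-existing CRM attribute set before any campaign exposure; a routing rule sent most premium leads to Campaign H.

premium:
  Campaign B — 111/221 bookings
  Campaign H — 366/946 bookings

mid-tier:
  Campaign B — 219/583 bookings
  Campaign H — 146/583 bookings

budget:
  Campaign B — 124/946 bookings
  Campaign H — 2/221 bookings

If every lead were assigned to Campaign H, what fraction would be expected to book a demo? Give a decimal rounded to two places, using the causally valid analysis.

0.22

The stratified and pooled comparisons disagree (Campaign B wins within each customer segment; Campaign H wins overall), so the answer turns on the causal role of customer segment.
Here customer segment is a common cause — it drives both which campaign a case falls under and the outcome. The crude comparison mixes populations; the stratum-specific rates are the causally relevant ones.
Standardising Campaign H to the population customer segment mix: 0.333·366/946 + 0.333·146/583 + 0.333·2/221 = 0.215.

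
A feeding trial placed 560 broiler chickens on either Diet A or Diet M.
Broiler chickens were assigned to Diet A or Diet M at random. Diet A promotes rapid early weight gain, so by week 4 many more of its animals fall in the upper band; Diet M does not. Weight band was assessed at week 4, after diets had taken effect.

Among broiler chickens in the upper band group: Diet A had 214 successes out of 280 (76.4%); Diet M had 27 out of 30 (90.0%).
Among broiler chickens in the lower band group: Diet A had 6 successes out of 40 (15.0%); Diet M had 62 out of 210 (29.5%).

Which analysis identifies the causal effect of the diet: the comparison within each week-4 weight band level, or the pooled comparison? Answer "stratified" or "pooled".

The week-4 weight band-specific comparison favours Diet M throughout, but the pooled figures favour Diet A. The question is whether to condition on week-4 weight band.
Stratifying would compare diets among broiler chickens the diets themselves sorted into week-4 weight band groups — a form of selection on an intermediate. The unconditioned pooled rates give the total causal effect.
Pooled: Diet A 68.8% vs Diet M 37.1%; Diet A is higher overall.

pooled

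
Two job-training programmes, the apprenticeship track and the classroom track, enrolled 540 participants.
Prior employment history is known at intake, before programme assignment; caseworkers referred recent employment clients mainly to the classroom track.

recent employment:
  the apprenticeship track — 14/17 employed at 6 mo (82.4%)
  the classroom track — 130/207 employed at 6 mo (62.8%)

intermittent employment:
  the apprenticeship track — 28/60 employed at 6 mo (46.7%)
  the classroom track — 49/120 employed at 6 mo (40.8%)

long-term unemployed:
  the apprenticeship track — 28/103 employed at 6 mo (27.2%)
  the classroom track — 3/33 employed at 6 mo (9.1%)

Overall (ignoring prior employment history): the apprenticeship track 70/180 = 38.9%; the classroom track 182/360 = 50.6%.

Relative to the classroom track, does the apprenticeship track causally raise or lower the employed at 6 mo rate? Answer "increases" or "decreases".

Within every prior employment history level the apprenticeship track has the higher rate, yet pooled the classroom track does — Simpson's reversal.
Nothing the programme does changes prior employment history; the imbalance is an allocation artefact. With prior employment history also predicting the outcome, the pooled figure is confounded, and the within-stratum comparison is the causal one.
Within each level — recent employment: 82.4% vs 62.8%; intermittent employment: 46.7% vs 40.8%; long-term unemployed: 27.2% vs 9.1% — the apprenticeship track is higher every time.

increases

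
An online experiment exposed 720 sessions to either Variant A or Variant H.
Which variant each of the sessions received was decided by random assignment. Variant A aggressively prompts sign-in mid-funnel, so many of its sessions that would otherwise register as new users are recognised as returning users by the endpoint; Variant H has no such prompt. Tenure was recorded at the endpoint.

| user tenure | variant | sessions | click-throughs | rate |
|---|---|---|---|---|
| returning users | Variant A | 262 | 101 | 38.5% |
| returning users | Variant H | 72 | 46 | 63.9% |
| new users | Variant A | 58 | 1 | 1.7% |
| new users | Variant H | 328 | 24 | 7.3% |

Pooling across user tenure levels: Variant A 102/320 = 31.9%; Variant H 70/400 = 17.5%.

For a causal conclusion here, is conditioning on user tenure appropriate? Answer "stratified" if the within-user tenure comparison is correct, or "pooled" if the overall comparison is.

Variant H is higher inside every user tenure stratum but Variant A is higher in aggregate. Whether to stratify depends on how user tenure relates to the variant.
User tenure is downstream of the variant. One should not condition on a consequence of treatment, so the overall rates are the right comparison.
Pooled: Variant A 31.9% vs Variant H 17.5%; Variant A is higher overall.

pooled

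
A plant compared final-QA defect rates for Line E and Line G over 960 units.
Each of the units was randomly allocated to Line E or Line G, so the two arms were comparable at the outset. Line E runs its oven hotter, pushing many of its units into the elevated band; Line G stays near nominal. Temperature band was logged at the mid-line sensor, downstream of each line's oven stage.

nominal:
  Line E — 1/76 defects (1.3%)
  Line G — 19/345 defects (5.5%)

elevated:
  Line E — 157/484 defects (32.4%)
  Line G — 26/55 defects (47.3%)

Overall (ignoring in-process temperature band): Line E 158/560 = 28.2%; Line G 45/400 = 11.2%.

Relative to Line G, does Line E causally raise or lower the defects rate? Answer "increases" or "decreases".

increases

The stratified and pooled comparisons disagree (Line E wins within each in-process temperature band; Line G wins overall), so the answer turns on the causal role of in-process temperature band.
In-process temperature band is downstream of the line. One should not condition on a consequence of treatment, so the overall rates are the right comparison.
Pooled: Line E 28.2% vs Line G 11.2%; Line G is lower overall.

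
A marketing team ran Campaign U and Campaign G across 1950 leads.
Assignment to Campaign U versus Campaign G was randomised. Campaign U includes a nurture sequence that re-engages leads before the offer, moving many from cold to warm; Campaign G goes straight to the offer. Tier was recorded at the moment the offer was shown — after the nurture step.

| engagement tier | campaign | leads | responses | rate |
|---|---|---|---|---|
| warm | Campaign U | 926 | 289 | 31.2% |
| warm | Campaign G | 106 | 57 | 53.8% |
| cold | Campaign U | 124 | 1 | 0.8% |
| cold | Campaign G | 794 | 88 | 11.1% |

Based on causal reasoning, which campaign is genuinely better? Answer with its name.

Campaign U

Engagement tier is downstream of the campaign. One should not condition on a consequence of treatment, so the overall rates are the right comparison.
Pooled: Campaign U 27.6% vs Campaign G 16.1%; Campaign U is higher overall.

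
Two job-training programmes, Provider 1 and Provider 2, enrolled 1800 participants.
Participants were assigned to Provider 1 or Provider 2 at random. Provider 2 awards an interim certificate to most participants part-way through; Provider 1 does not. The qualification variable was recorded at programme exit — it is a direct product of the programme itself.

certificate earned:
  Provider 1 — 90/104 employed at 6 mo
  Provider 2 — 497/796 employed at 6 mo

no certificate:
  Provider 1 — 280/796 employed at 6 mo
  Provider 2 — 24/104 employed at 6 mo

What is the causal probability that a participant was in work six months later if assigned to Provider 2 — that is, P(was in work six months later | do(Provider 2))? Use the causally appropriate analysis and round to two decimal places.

Qualification attained during the programme lies on the pathway programme → qualification attained during the programme → outcome, so adjusting for it blocks the indirect effect. For the total causal effect of programme, use the unadjusted pooled rates.
So P(outcome | do(Provider 2)) is just the pooled rate for Provider 2: 521/900 = 0.579.

0.58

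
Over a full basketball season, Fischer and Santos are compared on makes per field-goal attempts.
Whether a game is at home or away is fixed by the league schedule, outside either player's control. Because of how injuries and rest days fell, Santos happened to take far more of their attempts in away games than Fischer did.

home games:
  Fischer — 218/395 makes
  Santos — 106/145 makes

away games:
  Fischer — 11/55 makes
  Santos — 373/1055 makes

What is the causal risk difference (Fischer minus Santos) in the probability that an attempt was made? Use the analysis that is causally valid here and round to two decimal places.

-0.16

Game venue differs across players for reasons unrelated to any effect of the player itself, and it separately predicts the outcome — a classic confounder. We must compare within game venue levels.
Adjusting over the population distribution of game venue: 0.327·(0.552−0.731) + 0.673·(0.200−0.354) = -0.162.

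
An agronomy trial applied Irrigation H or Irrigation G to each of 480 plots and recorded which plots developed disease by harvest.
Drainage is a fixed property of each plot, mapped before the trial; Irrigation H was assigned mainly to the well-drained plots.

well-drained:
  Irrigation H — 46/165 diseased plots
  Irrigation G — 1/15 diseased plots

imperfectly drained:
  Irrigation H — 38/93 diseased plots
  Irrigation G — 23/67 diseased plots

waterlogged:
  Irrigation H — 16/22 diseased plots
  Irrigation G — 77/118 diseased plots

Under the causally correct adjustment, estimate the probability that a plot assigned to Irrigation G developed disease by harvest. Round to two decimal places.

Within every field drainage level Irrigation G has the lower rate, yet pooled Irrigation H does — Simpson's reversal.
Field drainage differs across irrigations for reasons unrelated to any effect of the irrigation itself, and it separately predicts the outcome — a classic confounder. We must compare within field drainage levels.
Standardising Irrigation G to the population field drainage mix: 0.375·1/15 + 0.333·23/67 + 0.292·77/118 = 0.330.

0.33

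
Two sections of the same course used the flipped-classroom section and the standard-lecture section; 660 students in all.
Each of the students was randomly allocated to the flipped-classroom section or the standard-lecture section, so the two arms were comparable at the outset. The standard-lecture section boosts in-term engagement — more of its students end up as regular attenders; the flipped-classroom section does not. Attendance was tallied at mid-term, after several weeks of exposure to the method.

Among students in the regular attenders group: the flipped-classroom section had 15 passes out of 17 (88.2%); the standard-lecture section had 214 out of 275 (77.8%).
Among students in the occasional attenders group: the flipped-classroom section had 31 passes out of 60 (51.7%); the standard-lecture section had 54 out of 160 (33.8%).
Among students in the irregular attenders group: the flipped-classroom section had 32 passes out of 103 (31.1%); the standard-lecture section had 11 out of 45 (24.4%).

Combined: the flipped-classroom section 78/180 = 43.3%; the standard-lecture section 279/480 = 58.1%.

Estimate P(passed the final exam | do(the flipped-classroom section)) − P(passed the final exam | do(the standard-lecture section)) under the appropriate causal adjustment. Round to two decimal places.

-0.15

Within every mid-term attendance level the flipped-classroom section has the higher rate, yet pooled the standard-lecture section does — Simpson's reversal.
Stratifying would compare teaching methods among students the teaching methods themselves sorted into mid-term attendance groups — a form of selection on an intermediate. The unconditioned pooled rates give the total causal effect.
The causal difference is the pooled difference: 0.433 − 0.581 = -0.148.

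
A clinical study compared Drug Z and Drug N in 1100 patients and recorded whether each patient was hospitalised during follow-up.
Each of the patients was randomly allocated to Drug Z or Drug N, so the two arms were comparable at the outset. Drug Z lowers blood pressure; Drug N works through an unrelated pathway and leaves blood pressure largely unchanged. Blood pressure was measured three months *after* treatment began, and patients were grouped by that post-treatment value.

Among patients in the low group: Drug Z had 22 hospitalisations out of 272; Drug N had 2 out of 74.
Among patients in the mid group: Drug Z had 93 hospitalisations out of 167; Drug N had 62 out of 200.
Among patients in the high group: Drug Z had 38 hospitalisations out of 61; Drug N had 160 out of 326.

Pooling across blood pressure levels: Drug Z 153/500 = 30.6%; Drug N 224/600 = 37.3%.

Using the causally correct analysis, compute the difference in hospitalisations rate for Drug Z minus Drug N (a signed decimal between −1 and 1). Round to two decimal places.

Drug N is lower inside every blood pressure stratum but Drug Z is lower in aggregate. Whether to stratify depends on how blood pressure relates to the drug.
The distribution of blood pressure is itself part of what the drug does — it is an intermediate outcome. Holding it fixed would remove that part of the effect; the total effect is the pooled difference.
The causal difference is the pooled difference: 0.306 − 0.373 = -0.067.

-0.07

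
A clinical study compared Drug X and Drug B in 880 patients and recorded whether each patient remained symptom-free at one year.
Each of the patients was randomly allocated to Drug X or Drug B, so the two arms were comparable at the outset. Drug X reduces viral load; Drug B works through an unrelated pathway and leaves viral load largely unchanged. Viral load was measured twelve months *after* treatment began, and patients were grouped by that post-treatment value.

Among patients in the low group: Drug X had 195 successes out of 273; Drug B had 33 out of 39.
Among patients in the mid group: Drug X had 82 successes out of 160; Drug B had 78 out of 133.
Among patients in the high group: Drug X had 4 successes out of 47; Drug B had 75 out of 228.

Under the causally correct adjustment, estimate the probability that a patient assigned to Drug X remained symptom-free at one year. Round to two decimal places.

0.59

Drug B is higher inside every viral load stratum but Drug X is higher in aggregate. Whether to stratify depends on how viral load relates to the drug.
Viral load is downstream of the drug. One should not condition on a consequence of treatment, so the overall rates are the right comparison.
So P(outcome | do(Drug X)) is just the pooled rate for Drug X: 281/480 = 0.585.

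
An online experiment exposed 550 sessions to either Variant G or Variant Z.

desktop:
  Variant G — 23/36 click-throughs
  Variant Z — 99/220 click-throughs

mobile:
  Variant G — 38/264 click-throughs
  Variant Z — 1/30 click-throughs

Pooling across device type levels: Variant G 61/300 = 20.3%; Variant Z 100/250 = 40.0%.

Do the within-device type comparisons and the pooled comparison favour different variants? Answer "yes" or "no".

Within each device type level (desktop 63.9% vs 45.0%; mobile 14.4% vs 3.3%), Variant G has the higher rate every time. Pooled: 20.3% vs 40.0% — Variant Z has the higher rate overall. The two comparisons disagree.

yes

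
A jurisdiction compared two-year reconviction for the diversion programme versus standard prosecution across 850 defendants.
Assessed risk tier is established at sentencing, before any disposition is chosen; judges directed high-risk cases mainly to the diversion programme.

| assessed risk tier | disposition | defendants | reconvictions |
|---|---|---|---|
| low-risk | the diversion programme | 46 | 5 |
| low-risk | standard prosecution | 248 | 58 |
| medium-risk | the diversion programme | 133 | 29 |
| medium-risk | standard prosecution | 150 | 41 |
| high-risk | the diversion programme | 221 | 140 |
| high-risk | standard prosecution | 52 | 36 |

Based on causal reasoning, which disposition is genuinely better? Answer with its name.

the diversion programme

Assessed risk tier differs across dispositions for reasons unrelated to any effect of the disposition itself, and it separately predicts the outcome — a classic confounder. We must compare within assessed risk tier levels.
Within each level — low-risk: 10.9% vs 23.4%; medium-risk: 21.8% vs 27.3%; high-risk: 63.3% vs 69.2% — the diversion programme is lower every time.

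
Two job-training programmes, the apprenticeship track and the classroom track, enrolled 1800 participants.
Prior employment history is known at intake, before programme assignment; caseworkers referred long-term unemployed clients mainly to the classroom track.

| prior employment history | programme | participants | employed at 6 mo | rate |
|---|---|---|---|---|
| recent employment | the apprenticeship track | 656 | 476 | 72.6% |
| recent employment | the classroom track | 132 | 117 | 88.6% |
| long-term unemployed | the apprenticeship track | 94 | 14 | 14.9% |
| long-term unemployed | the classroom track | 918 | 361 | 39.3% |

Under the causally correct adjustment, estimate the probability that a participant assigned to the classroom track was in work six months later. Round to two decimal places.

0.61

The prior employment history-specific comparison favours the classroom track throughout, but the pooled figures favour the apprenticeship track. The question is whether to condition on prior employment history.
Nothing the programme does changes prior employment history; the imbalance is an allocation artefact. With prior employment history also predicting the outcome, the pooled figure is confounded, and the within-stratum comparison is the causal one.
Standardising the classroom track to the population prior employment history mix: 0.438·117/132 + 0.562·361/918 = 0.609.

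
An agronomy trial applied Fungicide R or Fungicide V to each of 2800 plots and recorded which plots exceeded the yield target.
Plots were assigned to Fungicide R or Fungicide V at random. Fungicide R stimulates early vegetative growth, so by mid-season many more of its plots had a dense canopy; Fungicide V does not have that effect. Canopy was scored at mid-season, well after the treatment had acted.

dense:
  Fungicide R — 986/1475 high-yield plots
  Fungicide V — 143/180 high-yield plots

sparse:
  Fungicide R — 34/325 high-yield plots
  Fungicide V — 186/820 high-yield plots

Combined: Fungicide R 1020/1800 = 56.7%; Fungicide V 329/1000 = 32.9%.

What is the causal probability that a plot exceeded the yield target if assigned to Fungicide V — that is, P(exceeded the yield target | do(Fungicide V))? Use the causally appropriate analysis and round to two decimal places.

0.33

Fungicide V is higher inside every mid-season canopy stratum but Fungicide R is higher in aggregate. Whether to stratify depends on how mid-season canopy relates to the fungicide.
Stratifying would compare fungicides among plots the fungicides themselves sorted into mid-season canopy groups — a form of selection on an intermediate. The unconditioned pooled rates give the total causal effect.
So P(outcome | do(Fungicide V)) is just the pooled rate for Fungicide V: 329/1000 = 0.329.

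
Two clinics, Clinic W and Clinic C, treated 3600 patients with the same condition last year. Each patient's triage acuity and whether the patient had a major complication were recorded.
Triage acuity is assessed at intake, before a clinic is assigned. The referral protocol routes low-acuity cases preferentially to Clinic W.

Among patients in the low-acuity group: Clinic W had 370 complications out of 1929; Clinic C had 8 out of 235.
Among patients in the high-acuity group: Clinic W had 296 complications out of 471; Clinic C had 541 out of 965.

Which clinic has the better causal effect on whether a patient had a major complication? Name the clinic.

Clinic C

Within every triage acuity level Clinic C has the lower rate, yet pooled Clinic W does — Simpson's reversal.
Nothing the clinic does changes triage acuity; the imbalance is an allocation artefact. With triage acuity also predicting the outcome, the pooled figure is confounded, and the within-stratum comparison is the causal one.
Within each level — low-acuity: 19.2% vs 3.4%; high-acuity: 62.8% vs 56.1% — Clinic C is lower every time.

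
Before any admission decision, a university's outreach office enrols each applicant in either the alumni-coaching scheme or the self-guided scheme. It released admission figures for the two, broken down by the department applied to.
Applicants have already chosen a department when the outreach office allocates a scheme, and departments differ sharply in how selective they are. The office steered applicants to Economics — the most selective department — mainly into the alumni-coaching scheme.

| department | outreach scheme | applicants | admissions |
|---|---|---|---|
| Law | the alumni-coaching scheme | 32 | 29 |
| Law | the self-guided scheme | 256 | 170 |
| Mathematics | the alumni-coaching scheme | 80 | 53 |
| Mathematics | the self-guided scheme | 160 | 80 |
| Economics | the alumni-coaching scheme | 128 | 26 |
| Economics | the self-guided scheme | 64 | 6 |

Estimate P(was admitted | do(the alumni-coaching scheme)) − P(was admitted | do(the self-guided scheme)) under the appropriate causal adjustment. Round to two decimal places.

+0.18

Department differs across outreach schemes for reasons unrelated to any effect of the outreach scheme itself, and it separately predicts the outcome — a classic confounder. We must compare within department levels.
Adjusting over the population distribution of department: 0.400·(0.906−0.664) + 0.333·(0.662−0.500) + 0.267·(0.203−0.094) = +0.180.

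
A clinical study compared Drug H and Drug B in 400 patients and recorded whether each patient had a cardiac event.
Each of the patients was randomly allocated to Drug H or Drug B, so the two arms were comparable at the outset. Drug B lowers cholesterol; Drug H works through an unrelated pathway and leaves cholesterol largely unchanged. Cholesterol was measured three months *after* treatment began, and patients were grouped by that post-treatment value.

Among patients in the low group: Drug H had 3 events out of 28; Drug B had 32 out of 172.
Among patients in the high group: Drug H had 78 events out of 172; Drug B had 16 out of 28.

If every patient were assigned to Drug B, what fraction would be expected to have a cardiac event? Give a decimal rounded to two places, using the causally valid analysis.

0.24

The cholesterol-specific comparison favours Drug H throughout, but the pooled figures favour Drug B. The question is whether to condition on cholesterol.
The distribution of cholesterol is itself part of what the drug does — it is an intermediate outcome. Holding it fixed would remove that part of the effect; the total effect is the pooled difference.
So P(outcome | do(Drug B)) is just the pooled rate for Drug B: 48/200 = 0.240.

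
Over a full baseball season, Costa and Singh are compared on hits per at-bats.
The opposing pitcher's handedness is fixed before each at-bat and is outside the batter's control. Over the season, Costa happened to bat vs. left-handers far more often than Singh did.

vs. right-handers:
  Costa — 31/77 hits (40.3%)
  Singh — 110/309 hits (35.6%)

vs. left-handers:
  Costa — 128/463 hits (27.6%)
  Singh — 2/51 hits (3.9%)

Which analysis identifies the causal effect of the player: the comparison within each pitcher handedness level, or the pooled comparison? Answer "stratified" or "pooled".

stratified

The imbalance in pitcher handedness arose from how at-bats were allocated, not from anything the player did; and pitcher handedness independently affects the outcome. The pooled gap is confounded — condition on pitcher handedness.
Within each level — vs. right-handers: 40.3% vs 35.6%; vs. left-handers: 27.6% vs 3.9% — Costa is higher every time.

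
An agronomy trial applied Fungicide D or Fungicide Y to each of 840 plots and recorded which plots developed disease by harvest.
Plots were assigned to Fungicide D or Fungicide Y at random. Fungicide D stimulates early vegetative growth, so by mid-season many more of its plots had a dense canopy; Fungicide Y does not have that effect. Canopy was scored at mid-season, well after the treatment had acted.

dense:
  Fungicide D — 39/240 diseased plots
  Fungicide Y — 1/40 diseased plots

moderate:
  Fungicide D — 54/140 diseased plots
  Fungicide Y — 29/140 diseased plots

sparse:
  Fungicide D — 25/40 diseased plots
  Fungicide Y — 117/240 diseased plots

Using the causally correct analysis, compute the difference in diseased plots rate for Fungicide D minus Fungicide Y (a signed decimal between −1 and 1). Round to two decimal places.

Mid-season canopy is downstream of the fungicide. One should not condition on a consequence of treatment, so the overall rates are the right comparison.
The causal difference is the pooled difference: 0.281 − 0.350 = -0.069.

-0.07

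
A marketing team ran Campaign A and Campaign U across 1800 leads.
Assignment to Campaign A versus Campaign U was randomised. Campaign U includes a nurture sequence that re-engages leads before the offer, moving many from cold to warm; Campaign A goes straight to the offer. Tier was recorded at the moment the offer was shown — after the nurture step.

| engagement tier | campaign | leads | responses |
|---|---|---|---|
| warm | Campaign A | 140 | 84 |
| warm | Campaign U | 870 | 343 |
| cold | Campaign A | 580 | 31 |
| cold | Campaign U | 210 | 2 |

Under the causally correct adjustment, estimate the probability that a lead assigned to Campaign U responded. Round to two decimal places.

Campaign A is higher inside every engagement tier stratum but Campaign U is higher in aggregate. Whether to stratify depends on how engagement tier relates to the campaign.
Engagement tier is downstream of the campaign. One should not condition on a consequence of treatment, so the overall rates are the right comparison.
So P(outcome | do(Campaign U)) is just the pooled rate for Campaign U: 345/1080 = 0.319.

0.32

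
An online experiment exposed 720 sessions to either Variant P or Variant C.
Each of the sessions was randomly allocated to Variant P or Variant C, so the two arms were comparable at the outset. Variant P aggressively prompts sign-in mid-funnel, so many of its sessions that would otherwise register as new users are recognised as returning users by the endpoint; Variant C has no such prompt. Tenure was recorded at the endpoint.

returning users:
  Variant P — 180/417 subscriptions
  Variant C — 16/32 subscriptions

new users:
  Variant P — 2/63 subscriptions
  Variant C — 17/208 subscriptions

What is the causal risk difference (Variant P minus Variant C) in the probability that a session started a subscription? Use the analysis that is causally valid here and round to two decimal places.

Variant C is higher inside every user tenure stratum but Variant P is higher in aggregate. Whether to stratify depends on how user tenure relates to the variant.
User tenure here is a post-treatment variable shaped by the variant; conditioning on it would introduce bias rather than remove it. The overall comparison is the causal one.
The causal difference is the pooled difference: 0.379 − 0.138 = +0.242.

+0.24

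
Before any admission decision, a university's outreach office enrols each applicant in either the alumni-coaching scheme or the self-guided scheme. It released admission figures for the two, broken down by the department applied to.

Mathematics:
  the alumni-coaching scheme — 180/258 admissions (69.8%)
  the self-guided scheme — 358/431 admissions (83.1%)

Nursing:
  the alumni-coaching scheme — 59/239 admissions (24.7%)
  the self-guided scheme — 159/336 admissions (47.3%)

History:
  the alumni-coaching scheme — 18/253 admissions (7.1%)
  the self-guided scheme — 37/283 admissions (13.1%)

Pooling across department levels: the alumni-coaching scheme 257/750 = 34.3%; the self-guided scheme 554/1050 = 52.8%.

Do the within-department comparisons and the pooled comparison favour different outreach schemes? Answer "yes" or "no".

no

Within each department level (Mathematics 69.8% vs 83.1%; Nursing 24.7% vs 47.3%; History 7.1% vs 13.1%), the self-guided scheme has the higher rate every time. Pooled: 34.3% vs 52.8% — the self-guided scheme has the higher rate overall. They agree.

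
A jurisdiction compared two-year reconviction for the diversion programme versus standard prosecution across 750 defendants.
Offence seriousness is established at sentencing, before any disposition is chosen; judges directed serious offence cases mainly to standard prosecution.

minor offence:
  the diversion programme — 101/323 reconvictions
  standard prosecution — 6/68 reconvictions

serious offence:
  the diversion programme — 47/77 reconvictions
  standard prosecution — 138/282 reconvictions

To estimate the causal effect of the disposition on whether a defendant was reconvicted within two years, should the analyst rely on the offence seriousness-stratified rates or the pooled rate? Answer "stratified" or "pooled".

Since offence seriousness is a pre-existing factor (not a product of the disposition) and it affects the outcome on its own, it is a confounder. The stratified rates, not the pooled rate, identify the causal effect.
Within each level — minor offence: 31.3% vs 8.8%; serious offence: 61.0% vs 48.9% — standard prosecution is lower every time.

stratified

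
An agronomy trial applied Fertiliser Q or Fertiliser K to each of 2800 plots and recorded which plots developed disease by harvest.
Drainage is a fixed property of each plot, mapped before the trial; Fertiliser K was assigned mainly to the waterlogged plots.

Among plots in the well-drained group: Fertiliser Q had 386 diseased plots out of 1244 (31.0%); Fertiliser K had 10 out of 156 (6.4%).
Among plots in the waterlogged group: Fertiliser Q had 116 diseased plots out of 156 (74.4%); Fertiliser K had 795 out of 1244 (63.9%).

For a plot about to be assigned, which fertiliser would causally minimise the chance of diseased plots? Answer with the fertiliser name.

Within every field drainage level Fertiliser K has the lower rate, yet pooled Fertiliser Q does — Simpson's reversal.
Field drainage differs across fertilisers for reasons unrelated to any effect of the fertiliser itself, and it separately predicts the outcome — a classic confounder. We must compare within field drainage levels.
Within each level — well-drained: 31.0% vs 6.4%; waterlogged: 74.4% vs 63.9% — Fertiliser K is lower every time.

Fertiliser K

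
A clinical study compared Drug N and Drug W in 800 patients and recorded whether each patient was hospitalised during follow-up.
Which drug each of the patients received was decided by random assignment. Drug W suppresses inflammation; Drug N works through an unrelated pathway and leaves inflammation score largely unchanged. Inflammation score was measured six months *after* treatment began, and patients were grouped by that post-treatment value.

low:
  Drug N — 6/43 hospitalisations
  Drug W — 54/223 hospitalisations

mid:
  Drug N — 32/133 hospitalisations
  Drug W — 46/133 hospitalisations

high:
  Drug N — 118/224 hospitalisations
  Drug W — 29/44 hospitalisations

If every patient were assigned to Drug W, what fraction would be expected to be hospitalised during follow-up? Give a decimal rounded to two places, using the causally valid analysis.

0.32

Inflammation score is recorded after the drug and is itself shifted by it — it sits on the causal path from drug to outcome. Conditioning on a mediator would strip out part of the effect we want; the pooled comparison gives the total causal effect.
So P(outcome | do(Drug W)) is just the pooled rate for Drug W: 129/400 = 0.323.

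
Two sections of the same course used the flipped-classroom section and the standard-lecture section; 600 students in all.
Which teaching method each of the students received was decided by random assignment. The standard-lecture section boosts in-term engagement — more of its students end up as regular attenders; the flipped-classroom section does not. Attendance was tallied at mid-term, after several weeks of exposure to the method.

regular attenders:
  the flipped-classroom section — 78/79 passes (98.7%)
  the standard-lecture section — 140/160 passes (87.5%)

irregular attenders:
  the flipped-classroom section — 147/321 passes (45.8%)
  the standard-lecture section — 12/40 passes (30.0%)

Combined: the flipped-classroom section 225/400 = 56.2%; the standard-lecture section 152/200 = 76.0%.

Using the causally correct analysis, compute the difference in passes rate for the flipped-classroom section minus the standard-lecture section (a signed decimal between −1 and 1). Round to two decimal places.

-0.20

The stratified and pooled comparisons disagree (the flipped-classroom section wins within each mid-term attendance; the standard-lecture section wins overall), so the answer turns on the causal role of mid-term attendance.
The distribution of mid-term attendance is itself part of what the teaching method does — it is an intermediate outcome. Holding it fixed would remove that part of the effect; the total effect is the pooled difference.
The causal difference is the pooled difference: 0.562 − 0.760 = -0.198.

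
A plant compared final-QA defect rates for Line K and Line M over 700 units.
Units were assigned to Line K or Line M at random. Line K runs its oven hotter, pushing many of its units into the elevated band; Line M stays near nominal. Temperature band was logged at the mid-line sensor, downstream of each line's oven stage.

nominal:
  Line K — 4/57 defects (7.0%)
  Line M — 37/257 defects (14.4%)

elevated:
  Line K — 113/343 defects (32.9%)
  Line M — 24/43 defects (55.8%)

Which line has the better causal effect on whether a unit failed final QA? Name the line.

Line M

Line K is lower inside every in-process temperature band stratum but Line M is lower in aggregate. Whether to stratify depends on how in-process temperature band relates to the line.
In-process temperature band is downstream of the line. One should not condition on a consequence of treatment, so the overall rates are the right comparison.
Pooled: Line K 29.2% vs Line M 20.3%; Line M is lower overall.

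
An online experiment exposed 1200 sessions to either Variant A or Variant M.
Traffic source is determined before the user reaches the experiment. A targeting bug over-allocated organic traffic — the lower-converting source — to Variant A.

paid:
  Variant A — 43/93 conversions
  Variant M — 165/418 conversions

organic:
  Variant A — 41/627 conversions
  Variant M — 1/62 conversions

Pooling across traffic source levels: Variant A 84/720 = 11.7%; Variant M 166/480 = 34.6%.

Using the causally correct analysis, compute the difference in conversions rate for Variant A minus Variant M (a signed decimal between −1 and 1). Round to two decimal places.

+0.06

Nothing the variant does changes traffic source; the imbalance is an allocation artefact. With traffic source also predicting the outcome, the pooled figure is confounded, and the within-stratum comparison is the causal one.
Adjusting over the population distribution of traffic source: 0.426·(0.462−0.395) + 0.574·(0.065−0.016) = +0.057.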